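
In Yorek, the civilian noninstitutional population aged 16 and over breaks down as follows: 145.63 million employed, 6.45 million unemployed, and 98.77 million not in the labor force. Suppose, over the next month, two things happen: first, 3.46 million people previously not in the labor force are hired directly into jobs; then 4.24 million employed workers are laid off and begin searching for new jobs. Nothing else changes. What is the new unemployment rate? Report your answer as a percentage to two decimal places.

Initially, labor force = 145.63 + 6.45 = 152.08 million, so u = 6.45/152.08 = 4.24%.
After the first change, employed and labor force both rise by 3.46; unemployed unchanged → E = 149.09, U = 6.45, labor force = 155.54 million.
After the second change, employed falls and unemployed rises by 4.24; labor force unchanged → E = 144.85, U = 10.69, labor force = 155.54 million.
New unemployment rate = 10.69 / 155.54 = 6.87%.

New unemployment rate ≈ 6.87%.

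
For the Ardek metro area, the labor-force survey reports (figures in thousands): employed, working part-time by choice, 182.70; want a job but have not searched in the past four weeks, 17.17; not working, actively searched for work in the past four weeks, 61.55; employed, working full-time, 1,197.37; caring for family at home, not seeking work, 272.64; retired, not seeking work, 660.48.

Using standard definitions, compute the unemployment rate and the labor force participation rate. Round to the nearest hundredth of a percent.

Unemployment rate ≈ 4.27%; labor force participation rate ≈ 60.27%.

Employed = 182.70 + 1,197.37 = 1,380.07 thousand.
Unemployed = 61.55 thousand.
Labor force = 1,380.07 + 61.55 = 1,441.62 thousand.
Not in labor force = 17.17 + 272.64 + 660.48 = 950.29 thousand (those not working and not actively searching are outside the labor force — including those who want a job but have given up searching).
Civilian working-age population = 1,441.62 + 950.29 = 2,391.91 thousand.
Unemployment rate = 61.55 / 1,441.62 = 4.27%.
Labor force participation rate = 1,441.62 / 2,391.91 = 60.27%.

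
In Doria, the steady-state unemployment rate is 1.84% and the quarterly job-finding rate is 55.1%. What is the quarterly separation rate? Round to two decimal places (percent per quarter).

From u* = s/(s+f): s = u·f/(1−u).
s = 0.0184 × 55.1 / (1 − 0.0184) = 1.0138 / 0.9816 ≈ 1.03% per quarter.

Separation rate ≈ 1.03% per quarter.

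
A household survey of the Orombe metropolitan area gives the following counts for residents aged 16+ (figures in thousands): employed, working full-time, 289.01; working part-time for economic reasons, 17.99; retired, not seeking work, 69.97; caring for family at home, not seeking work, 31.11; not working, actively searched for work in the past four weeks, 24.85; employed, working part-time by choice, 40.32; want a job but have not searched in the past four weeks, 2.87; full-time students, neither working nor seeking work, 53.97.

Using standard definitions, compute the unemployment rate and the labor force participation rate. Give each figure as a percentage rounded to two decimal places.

Employed = 289.01 + 17.99 + 40.32 = 347.32 thousand (anyone who worked, including part-time for economic reasons, counts as employed).
Unemployed = 24.85 thousand.
Labor force = 347.32 + 24.85 = 372.17 thousand.
Not in labor force = 69.97 + 31.11 + 2.87 + 53.97 = 157.92 thousand (those not working and not actively searching are outside the labor force — including those who want a job but have given up searching).
Civilian working-age population = 372.17 + 157.92 = 530.09 thousand.
Unemployment rate = 24.85 / 372.17 = 6.68%.
Labor force participation rate = 372.17 / 530.09 = 70.21%.

Unemployment rate ≈ 6.68%; labor force participation rate ≈ 70.21%.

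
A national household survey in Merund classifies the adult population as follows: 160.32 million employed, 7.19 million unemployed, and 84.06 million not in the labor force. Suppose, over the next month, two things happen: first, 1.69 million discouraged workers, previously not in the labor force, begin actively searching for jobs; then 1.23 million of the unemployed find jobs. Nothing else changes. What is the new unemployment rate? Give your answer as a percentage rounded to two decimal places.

New unemployment rate ≈ 4.52%.

Initially, labor force = 160.32 + 7.19 = 167.51 million, so u = 7.19/167.51 = 4.29%.
After the first change, unemployed and labor force both rise by 1.69 → E = 160.32, U = 8.88, labor force = 169.20 million.
After the second change, unemployed falls and employed rises by 1.23; labor force unchanged → E = 161.55, U = 7.65, labor force = 169.20 million.
New unemployment rate = 7.65 / 169.20 = 4.52%.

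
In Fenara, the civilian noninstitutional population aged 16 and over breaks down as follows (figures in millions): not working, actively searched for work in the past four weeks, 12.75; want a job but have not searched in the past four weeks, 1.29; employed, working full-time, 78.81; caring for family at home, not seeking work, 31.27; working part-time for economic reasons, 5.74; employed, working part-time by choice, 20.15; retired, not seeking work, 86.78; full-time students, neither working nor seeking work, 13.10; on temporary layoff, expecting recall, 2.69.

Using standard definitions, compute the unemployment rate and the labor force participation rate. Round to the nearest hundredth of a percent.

Employed = 78.81 + 5.74 + 20.15 = 104.70 million (anyone who worked, including part-time for economic reasons, counts as employed).
Unemployed = 12.75 + 2.69 = 15.44 million (jobless and actively searching, or on temporary layoff).
Labor force = 104.70 + 15.44 = 120.14 million.
Not in labor force = 1.29 + 31.27 + 86.78 + 13.10 = 132.44 million (those not working and not actively searching are outside the labor force — including those who want a job but have given up searching).
Civilian working-age population = 120.14 + 132.44 = 252.58 million.
Unemployment rate = 15.44 / 120.14 = 12.85%.
Labor force participation rate = 120.14 / 252.58 = 47.57%.

Unemployment rate ≈ 12.85%; labor force participation rate ≈ 47.57%.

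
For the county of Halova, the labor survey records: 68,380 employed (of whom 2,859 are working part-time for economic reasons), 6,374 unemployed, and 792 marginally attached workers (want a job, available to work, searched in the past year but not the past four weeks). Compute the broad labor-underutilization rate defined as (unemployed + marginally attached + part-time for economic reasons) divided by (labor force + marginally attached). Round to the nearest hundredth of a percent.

Labor force = 68,380 + 6,374 = 74,754.
Numerator = 6,374 + 792 + 2,859 = 10,025.
Denominator = 74,754 + 792 = 75,546.
Broad rate = 10,025 / 75,546 = 13.27%.

Broad underutilization rate ≈ 13.27%.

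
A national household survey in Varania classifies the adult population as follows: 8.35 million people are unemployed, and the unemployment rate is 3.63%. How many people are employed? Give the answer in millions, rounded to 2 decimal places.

About 221.68 million are employed.

Labor force = U / u = 8.35 / 0.0363 ≈ 230.03 million.
Employed = labor force − unemployed = 230.03 − 8.35 = 221.68 million.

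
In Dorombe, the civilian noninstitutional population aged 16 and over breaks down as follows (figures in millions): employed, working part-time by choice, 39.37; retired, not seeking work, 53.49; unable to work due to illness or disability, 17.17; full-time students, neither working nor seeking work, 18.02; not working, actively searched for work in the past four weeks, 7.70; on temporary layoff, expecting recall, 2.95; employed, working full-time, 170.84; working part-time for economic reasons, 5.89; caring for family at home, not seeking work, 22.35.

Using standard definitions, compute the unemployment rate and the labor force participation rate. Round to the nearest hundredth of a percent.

Unemployment rate ≈ 4.70%; labor force participation rate ≈ 67.13%.

Employed = 39.37 + 170.84 + 5.89 = 216.10 million (anyone who worked, including part-time for economic reasons, counts as employed).
Unemployed = 7.70 + 2.95 = 10.65 million (jobless and actively searching, or on temporary layoff).
Labor force = 216.10 + 10.65 = 226.75 million.
Not in labor force = 53.49 + 17.17 + 18.02 + 22.35 = 111.03 million (those not working and not actively searching are outside the labor force).
Civilian working-age population = 226.75 + 111.03 = 337.78 million.
Unemployment rate = 10.65 / 226.75 = 4.70%.
Labor force participation rate = 226.75 / 337.78 = 67.13%.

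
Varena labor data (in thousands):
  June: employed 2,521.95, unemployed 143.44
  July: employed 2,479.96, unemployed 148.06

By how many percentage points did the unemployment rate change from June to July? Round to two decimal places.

June: labor force = 2,521.95 + 143.44 = 2,665.39; u = 143.44/2,665.39 = 5.38%.
July: labor force = 2,479.96 + 148.06 = 2,628.02; u = 148.06/2,628.02 = 5.63%.
Change = 5.63% − 5.38% = +0.25 pp.

The unemployment rate changed by +0.25 percentage points.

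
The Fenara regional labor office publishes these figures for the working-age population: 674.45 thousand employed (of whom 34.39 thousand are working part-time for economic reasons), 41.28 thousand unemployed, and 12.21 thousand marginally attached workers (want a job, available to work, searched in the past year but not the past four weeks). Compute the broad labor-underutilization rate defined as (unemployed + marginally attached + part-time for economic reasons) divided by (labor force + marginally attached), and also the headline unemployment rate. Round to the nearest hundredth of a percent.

Labor force = 674.45 + 41.28 = 715.73 thousand.
Numerator = 41.28 + 12.21 + 34.39 = 87.88 thousand.
Denominator = 715.73 + 12.21 = 727.94 thousand.
Broad rate = 87.88 / 727.94 = 12.07%.
Headline unemployment rate = 41.28 / 715.73 = 5.77%.

Broad underutilization rate ≈ 12.07%; headline unemployment rate ≈ 5.77%.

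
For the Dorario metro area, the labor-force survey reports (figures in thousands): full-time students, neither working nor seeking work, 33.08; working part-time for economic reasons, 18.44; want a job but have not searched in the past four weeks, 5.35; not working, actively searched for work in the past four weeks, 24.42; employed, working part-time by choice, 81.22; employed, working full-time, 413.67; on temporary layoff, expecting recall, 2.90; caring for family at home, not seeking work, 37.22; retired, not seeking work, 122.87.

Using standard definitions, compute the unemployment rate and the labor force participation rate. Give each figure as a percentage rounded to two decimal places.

Employed = 18.44 + 81.22 + 413.67 = 513.33 thousand (anyone who worked, including part-time for economic reasons, counts as employed).
Unemployed = 24.42 + 2.90 = 27.32 thousand (jobless and actively searching, or on temporary layoff).
Labor force = 513.33 + 27.32 = 540.65 thousand.
Not in labor force = 33.08 + 5.35 + 37.22 + 122.87 = 198.52 thousand (those not working and not actively searching are outside the labor force — including those who want a job but have given up searching).
Civilian working-age population = 540.65 + 198.52 = 739.17 thousand.
Unemployment rate = 27.32 / 540.65 = 5.05%.
Labor force participation rate = 540.65 / 739.17 = 73.14%.

Unemployment rate ≈ 5.05%; labor force participation rate ≈ 73.14%.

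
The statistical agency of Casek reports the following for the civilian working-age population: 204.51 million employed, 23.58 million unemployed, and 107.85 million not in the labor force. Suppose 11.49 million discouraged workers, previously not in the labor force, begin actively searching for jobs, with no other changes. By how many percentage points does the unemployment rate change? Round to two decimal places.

The unemployment rate changes by +4.30 percentage points.

Initially, labor force = 204.51 + 23.58 = 228.09 million, so u = 23.58/228.09 = 10.34%.
After the change, unemployed and labor force both rise by 11.49 → E = 204.51, U = 35.07, labor force = 239.58 million.
New unemployment rate = 35.07 / 239.58 = 14.64%.
Change = 14.64% − 10.34% = +4.30 percentage points.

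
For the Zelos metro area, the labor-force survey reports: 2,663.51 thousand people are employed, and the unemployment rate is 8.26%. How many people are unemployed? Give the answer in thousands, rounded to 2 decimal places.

About 239.81 thousand are unemployed.

Let U be the number unemployed. The labor force is E + U, and U/(E+U) = 0.0826.
So U = 0.0826 × 2,663.51 / (1 − 0.0826) = 220.0059 / 0.9174 ≈ 239.81 thousand.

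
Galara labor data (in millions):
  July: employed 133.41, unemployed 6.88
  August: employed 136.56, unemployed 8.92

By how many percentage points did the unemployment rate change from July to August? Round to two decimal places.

The unemployment rate changed by +1.23 percentage points.

July: labor force = 133.41 + 6.88 = 140.29; u = 6.88/140.29 = 4.90%.
August: labor force = 136.56 + 8.92 = 145.48; u = 8.92/145.48 = 6.13%.
Change = 6.13% − 4.90% = +1.23 pp.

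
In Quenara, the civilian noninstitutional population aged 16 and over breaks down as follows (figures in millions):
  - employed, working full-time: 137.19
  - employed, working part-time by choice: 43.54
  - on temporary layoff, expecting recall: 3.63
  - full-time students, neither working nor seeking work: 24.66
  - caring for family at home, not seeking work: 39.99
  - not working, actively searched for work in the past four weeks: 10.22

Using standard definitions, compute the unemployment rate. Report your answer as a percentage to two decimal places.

Employed = 137.19 + 43.54 = 180.73 million.
Unemployed = 3.63 + 10.22 = 13.85 million (jobless and actively searching, or on temporary layoff).
Labor force = 180.73 + 13.85 = 194.58 million.
Unemployment rate = 13.85 / 194.58 = 7.12%.

Unemployment rate ≈ 7.12%.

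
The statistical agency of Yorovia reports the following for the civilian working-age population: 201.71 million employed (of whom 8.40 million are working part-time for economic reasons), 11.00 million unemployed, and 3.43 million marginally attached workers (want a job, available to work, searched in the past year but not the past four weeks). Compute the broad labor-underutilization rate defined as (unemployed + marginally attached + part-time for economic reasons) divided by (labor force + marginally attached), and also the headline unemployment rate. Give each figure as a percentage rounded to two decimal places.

Broad underutilization rate ≈ 10.56%; headline unemployment rate ≈ 5.17%.

Labor force = 201.71 + 11.00 = 212.71 million.
Numerator = 11.00 + 3.43 + 8.40 = 22.83 million.
Denominator = 212.71 + 3.43 = 216.14 million.
Broad rate = 22.83 / 216.14 = 10.56%.
Headline unemployment rate = 11.00 / 212.71 = 5.17%.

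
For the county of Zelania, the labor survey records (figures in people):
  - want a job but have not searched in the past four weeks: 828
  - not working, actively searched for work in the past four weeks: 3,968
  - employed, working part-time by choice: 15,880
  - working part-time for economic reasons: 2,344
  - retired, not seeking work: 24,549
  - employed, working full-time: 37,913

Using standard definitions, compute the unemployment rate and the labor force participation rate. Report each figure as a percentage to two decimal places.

Employed = 15,880 + 2,344 + 37,913 = 56,137 (anyone who worked, including part-time for economic reasons, counts as employed).
Unemployed = 3,968.
Labor force = 56,137 + 3,968 = 60,105.
Not in labor force = 828 + 24,549 = 25,377 (those not working and not actively searching are outside the labor force — including those who want a job but have given up searching).
Civilian working-age population = 60,105 + 25,377 = 85,482.
Unemployment rate = 3,968 / 60,105 = 6.60%.
Labor force participation rate = 60,105 / 85,482 = 70.31%.

Unemployment rate ≈ 6.60%; labor force participation rate ≈ 70.31%.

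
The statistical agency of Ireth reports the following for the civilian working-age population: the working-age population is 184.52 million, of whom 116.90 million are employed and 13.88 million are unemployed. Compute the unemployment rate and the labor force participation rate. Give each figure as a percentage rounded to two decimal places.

Unemployment rate ≈ 10.61%; labor force participation rate ≈ 70.88%.

Labor force = employed + unemployed = 116.90 + 13.88 = 130.78 million.
Unemployment rate = 13.88 / 130.78 = 10.61%.
Labor force participation rate = 130.78 / 184.52 = 70.88%.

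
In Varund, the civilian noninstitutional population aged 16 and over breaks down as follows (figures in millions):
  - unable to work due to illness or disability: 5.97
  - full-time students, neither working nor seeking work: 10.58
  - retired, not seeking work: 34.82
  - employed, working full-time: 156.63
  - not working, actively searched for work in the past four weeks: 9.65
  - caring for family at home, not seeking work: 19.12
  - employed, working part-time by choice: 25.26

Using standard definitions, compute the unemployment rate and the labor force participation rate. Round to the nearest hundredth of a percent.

Unemployment rate ≈ 5.04%; labor force participation rate ≈ 73.10%.

Employed = 156.63 + 25.26 = 181.89 million.
Unemployed = 9.65 million.
Labor force = 181.89 + 9.65 = 191.54 million.
Not in labor force = 5.97 + 10.58 + 34.82 + 19.12 = 70.49 million (those not working and not actively searching are outside the labor force).
Civilian working-age population = 191.54 + 70.49 = 262.03 million.
Unemployment rate = 9.65 / 191.54 = 5.04%.
Labor force participation rate = 191.54 / 262.03 = 73.10%.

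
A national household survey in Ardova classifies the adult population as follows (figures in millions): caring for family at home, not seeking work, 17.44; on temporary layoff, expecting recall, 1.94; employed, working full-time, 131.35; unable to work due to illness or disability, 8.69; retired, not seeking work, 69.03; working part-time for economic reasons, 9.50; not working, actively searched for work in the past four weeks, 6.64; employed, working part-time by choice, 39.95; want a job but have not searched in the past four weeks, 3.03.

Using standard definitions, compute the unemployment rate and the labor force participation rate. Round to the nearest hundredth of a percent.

Unemployment rate ≈ 4.53%; labor force participation rate ≈ 65.86%.

Employed = 131.35 + 9.50 + 39.95 = 180.80 million (anyone who worked, including part-time for economic reasons, counts as employed).
Unemployed = 1.94 + 6.64 = 8.58 million (jobless and actively searching, or on temporary layoff).
Labor force = 180.80 + 8.58 = 189.38 million.
Not in labor force = 17.44 + 8.69 + 69.03 + 3.03 = 98.19 million (those not working and not actively searching are outside the labor force — including those who want a job but have given up searching).
Civilian working-age population = 189.38 + 98.19 = 287.57 million.
Unemployment rate = 8.58 / 189.38 = 4.53%.
Labor force participation rate = 189.38 / 287.57 = 65.86%.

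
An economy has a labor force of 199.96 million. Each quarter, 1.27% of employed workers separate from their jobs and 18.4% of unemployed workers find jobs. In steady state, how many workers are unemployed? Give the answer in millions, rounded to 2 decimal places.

Steady-state unemployment rate u* = s/(s+f) = 1.27/(1.27+18.4) = 0.064565.
Unemployed = u* × labor force = 0.064565 × 199.96 ≈ 12.91 million.

About 12.91 million are unemployed in steady state.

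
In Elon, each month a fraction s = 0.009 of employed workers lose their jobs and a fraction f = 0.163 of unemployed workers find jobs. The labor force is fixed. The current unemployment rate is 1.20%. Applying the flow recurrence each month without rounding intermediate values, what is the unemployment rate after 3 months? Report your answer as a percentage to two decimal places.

Unemployment rate after three months ≈ 2.94%.

With a fixed labor force, u_{t+1} = u_t + s·(1−u_t) − f·u_t = u_t·(1−s−f) + s.
Here 1−s−f = 0.828 and s = 0.009.
u_1 = 0.012000 × 0.828 + 0.009 = 0.018936.
u_2 = 0.018936 × 0.828 + 0.009 = 0.024679.
u_3 = 0.024679 × 0.828 + 0.009 = 0.029434.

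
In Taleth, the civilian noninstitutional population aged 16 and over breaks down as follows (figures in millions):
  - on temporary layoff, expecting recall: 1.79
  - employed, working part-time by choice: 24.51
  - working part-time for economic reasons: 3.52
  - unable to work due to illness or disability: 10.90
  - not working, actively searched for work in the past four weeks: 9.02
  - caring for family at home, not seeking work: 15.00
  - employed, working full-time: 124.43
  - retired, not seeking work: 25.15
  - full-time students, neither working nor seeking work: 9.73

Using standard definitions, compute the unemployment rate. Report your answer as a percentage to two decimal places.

Employed = 24.51 + 3.52 + 124.43 = 152.46 million (anyone who worked, including part-time for economic reasons, counts as employed).
Unemployed = 1.79 + 9.02 = 10.81 million (jobless and actively searching, or on temporary layoff).
Labor force = 152.46 + 10.81 = 163.27 million.
Unemployment rate = 10.81 / 163.27 = 6.62%.

Unemployment rate ≈ 6.62%.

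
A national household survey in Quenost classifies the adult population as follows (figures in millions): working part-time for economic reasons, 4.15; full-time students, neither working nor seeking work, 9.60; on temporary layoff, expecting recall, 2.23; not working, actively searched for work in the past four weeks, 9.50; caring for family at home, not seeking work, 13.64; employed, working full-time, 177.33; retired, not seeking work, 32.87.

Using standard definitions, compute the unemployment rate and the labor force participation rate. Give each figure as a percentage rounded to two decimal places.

Employed = 4.15 + 177.33 = 181.48 million (anyone who worked, including part-time for economic reasons, counts as employed).
Unemployed = 2.23 + 9.50 = 11.73 million (jobless and actively searching, or on temporary layoff).
Labor force = 181.48 + 11.73 = 193.21 million.
Not in labor force = 9.60 + 13.64 + 32.87 = 56.11 million (those not working and not actively searching are outside the labor force).
Civilian working-age population = 193.21 + 56.11 = 249.32 million.
Unemployment rate = 11.73 / 193.21 = 6.07%.
Labor force participation rate = 193.21 / 249.32 = 77.49%.

Unemployment rate ≈ 6.07%; labor force participation rate ≈ 77.49%.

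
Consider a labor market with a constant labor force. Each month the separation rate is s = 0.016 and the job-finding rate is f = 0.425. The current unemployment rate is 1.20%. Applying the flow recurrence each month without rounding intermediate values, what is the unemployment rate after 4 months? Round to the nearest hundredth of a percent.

With a fixed labor force, u_{t+1} = u_t + s·(1−u_t) − f·u_t = u_t·(1−s−f) + s.
Here 1−s−f = 0.559 and s = 0.016.
u_1 = 0.012000 × 0.559 + 0.016 = 0.022708.
u_2 = 0.022708 × 0.559 + 0.016 = 0.028694.
u_3 = 0.028694 × 0.559 + 0.016 = 0.032040.
u_4 = 0.032040 × 0.559 + 0.016 = 0.033910.

Unemployment rate after four months ≈ 3.39%.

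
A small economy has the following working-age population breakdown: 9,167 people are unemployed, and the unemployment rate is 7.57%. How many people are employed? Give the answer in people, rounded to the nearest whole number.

About 111,929 are employed.

Labor force = U / u = 9,167 / 0.0757 ≈ 121,096.
Employed = labor force − unemployed = 121,096 − 9,167 = 111,929.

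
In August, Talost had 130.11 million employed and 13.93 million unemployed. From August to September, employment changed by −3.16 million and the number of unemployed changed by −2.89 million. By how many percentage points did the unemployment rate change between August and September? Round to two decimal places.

August: labor force = 130.11 + 13.93 = 144.04; u = 13.93/144.04 = 9.67%.
September: labor force = 126.95 + 11.04 = 137.99; u = 11.04/137.99 = 8.00%.
Change = 8.00% − 9.67% = −1.67 pp.

The unemployment rate changed by −1.67 percentage points.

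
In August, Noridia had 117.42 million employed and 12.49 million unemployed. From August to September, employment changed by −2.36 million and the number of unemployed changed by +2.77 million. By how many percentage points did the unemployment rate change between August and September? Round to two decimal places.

The unemployment rate changed by +2.10 percentage points.

August: labor force = 117.42 + 12.49 = 129.91; u = 12.49/129.91 = 9.61%.
September: labor force = 115.06 + 15.26 = 130.32; u = 15.26/130.32 = 11.71%.
Change = 11.71% − 9.61% = +2.10 pp.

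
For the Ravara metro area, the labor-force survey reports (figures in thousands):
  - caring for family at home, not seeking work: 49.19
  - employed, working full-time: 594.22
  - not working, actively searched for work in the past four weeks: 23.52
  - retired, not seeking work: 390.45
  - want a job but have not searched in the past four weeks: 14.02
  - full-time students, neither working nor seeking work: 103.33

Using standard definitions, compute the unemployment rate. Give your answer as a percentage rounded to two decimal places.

Employed = 594.22 thousand.
Unemployed = 23.52 thousand.
Labor force = 594.22 + 23.52 = 617.74 thousand.
Unemployment rate = 23.52 / 617.74 = 3.81%.

Unemployment rate ≈ 3.81%.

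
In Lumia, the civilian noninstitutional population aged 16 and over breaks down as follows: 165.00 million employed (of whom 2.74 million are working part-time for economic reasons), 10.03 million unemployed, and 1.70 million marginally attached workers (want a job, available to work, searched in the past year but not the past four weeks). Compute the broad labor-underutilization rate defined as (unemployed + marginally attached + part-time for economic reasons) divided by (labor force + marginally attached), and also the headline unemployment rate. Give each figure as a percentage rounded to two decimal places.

Broad underutilization rate ≈ 8.19%; headline unemployment rate ≈ 5.73%.

Labor force = 165.00 + 10.03 = 175.03 million.
Numerator = 10.03 + 1.70 + 2.74 = 14.47 million.
Denominator = 175.03 + 1.70 = 176.73 million.
Broad rate = 14.47 / 176.73 = 8.19%.
Headline unemployment rate = 10.03 / 175.03 = 5.73%.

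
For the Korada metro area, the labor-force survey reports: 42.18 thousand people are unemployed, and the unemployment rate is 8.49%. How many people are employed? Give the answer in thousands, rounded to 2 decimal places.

Labor force = U / u = 42.18 / 0.0849 ≈ 496.82 thousand.
Employed = labor force − unemployed = 496.82 − 42.18 = 454.64 thousand.

About 454.64 thousand are employed.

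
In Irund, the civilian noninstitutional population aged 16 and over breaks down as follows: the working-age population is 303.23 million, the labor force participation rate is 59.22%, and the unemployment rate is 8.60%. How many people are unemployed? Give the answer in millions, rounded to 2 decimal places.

Labor force = 0.5922 × 303.23 = 179.57 million.
Unemployed = 0.0860 × 179.57 ≈ 15.44 million.

About 15.44 million are unemployed.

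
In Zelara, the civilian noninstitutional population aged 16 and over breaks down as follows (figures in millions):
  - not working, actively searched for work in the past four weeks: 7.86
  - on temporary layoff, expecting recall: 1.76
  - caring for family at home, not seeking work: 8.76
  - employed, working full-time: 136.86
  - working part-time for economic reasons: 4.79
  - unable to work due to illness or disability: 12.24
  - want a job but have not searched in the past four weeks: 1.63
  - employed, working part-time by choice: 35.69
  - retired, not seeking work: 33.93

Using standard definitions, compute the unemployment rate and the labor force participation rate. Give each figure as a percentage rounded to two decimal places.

Unemployment rate ≈ 5.15%; labor force participation rate ≈ 76.77%.

Employed = 136.86 + 4.79 + 35.69 = 177.34 million (anyone who worked, including part-time for economic reasons, counts as employed).
Unemployed = 7.86 + 1.76 = 9.62 million (jobless and actively searching, or on temporary layoff).
Labor force = 177.34 + 9.62 = 186.96 million.
Not in labor force = 8.76 + 12.24 + 1.63 + 33.93 = 56.56 million (those not working and not actively searching are outside the labor force — including those who want a job but have given up searching).
Civilian working-age population = 186.96 + 56.56 = 243.52 million.
Unemployment rate = 9.62 / 186.96 = 5.15%.
Labor force participation rate = 186.96 / 243.52 = 76.77%.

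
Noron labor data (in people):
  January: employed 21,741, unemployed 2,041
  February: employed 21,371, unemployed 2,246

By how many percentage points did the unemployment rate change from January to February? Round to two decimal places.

The unemployment rate changed by +0.93 percentage points.

January: labor force = 21,741 + 2,041 = 23,782; u = 2,041/23,782 = 8.58%.
February: labor force = 21,371 + 2,246 = 23,617; u = 2,246/23,617 = 9.51%.
Change = 9.51% − 8.58% = +0.93 pp.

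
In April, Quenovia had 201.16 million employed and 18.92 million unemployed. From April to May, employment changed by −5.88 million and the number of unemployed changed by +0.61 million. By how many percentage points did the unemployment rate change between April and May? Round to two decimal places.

The unemployment rate changed by +0.49 percentage points.

April: labor force = 201.16 + 18.92 = 220.08; u = 18.92/220.08 = 8.60%.
May: labor force = 195.28 + 19.53 = 214.81; u = 19.53/214.81 = 9.09%.
Change = 9.09% − 8.60% = +0.49 pp.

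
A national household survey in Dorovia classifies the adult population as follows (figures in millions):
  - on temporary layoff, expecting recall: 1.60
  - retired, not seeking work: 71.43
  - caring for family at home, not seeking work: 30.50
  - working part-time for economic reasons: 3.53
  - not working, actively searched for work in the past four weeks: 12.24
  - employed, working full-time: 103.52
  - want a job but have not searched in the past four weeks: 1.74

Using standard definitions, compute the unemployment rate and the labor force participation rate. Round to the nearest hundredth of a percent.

Unemployment rate ≈ 11.45%; labor force participation rate ≈ 53.83%.

Employed = 3.53 + 103.52 = 107.05 million (anyone who worked, including part-time for economic reasons, counts as employed).
Unemployed = 1.60 + 12.24 = 13.84 million (jobless and actively searching, or on temporary layoff).
Labor force = 107.05 + 13.84 = 120.89 million.
Not in labor force = 71.43 + 30.50 + 1.74 = 103.67 million (those not working and not actively searching are outside the labor force — including those who want a job but have given up searching).
Civilian working-age population = 120.89 + 103.67 = 224.56 million.
Unemployment rate = 13.84 / 120.89 = 11.45%.
Labor force participation rate = 120.89 / 224.56 = 53.83%.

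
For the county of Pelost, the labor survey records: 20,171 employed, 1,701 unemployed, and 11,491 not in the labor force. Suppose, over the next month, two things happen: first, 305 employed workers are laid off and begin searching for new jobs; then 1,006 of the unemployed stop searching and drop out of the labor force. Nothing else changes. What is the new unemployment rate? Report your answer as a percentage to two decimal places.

Initially, labor force = 20,171 + 1,701 = 21,872, so u = 1,701/21,872 = 7.78%.
After the first change, employed falls and unemployed rises by 305; labor force unchanged → E = 19,866, U = 2,006, labor force = 21,872.
After the second change, unemployed and labor force both fall by 1,006 → E = 19,866, U = 1,000, labor force = 20,866.
New unemployment rate = 1,000 / 20,866 = 4.79%.

New unemployment rate ≈ 4.79%.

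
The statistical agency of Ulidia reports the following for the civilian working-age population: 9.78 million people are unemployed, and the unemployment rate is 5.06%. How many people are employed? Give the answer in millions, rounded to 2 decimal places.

About 183.50 million are employed.

Labor force = U / u = 9.78 / 0.0506 ≈ 193.28 million.
Employed = labor force − unemployed = 193.28 − 9.78 = 183.50 million.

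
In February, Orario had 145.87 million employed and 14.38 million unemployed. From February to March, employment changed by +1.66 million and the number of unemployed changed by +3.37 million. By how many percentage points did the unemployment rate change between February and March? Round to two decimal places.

The unemployment rate changed by +1.77 percentage points.

February: labor force = 145.87 + 14.38 = 160.25; u = 14.38/160.25 = 8.97%.
March: labor force = 147.53 + 17.75 = 165.28; u = 17.75/165.28 = 10.74%.
Change = 10.74% − 8.97% = +1.77 pp.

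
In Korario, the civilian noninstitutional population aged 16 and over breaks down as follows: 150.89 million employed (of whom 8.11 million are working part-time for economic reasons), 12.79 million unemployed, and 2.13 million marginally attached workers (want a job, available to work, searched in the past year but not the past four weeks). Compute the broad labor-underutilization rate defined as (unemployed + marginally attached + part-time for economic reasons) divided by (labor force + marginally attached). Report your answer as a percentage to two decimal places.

Broad underutilization rate ≈ 13.89%.

Labor force = 150.89 + 12.79 = 163.68 million.
Numerator = 12.79 + 2.13 + 8.11 = 23.03 million.
Denominator = 163.68 + 2.13 = 165.81 million.
Broad rate = 23.03 / 165.81 = 13.89%.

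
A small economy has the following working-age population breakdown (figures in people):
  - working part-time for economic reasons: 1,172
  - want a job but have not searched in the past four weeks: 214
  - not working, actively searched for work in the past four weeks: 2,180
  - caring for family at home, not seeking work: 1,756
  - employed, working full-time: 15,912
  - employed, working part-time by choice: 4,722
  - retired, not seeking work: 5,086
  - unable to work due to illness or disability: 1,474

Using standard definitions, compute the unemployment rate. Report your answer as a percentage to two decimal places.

Employed = 1,172 + 15,912 + 4,722 = 21,806 (anyone who worked, including part-time for economic reasons, counts as employed).
Unemployed = 2,180.
Labor force = 21,806 + 2,180 = 23,986.
Unemployment rate = 2,180 / 23,986 = 9.09%.

Unemployment rate ≈ 9.09%.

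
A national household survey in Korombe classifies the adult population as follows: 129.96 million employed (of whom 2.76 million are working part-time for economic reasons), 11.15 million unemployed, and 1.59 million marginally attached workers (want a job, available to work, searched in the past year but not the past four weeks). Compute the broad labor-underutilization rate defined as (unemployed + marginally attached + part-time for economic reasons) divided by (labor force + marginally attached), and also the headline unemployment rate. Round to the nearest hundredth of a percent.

Broad underutilization rate ≈ 10.86%; headline unemployment rate ≈ 7.90%.

Labor force = 129.96 + 11.15 = 141.11 million.
Numerator = 11.15 + 1.59 + 2.76 = 15.50 million.
Denominator = 141.11 + 1.59 = 142.70 million.
Broad rate = 15.50 / 142.70 = 10.86%.
Headline unemployment rate = 11.15 / 141.11 = 7.90%.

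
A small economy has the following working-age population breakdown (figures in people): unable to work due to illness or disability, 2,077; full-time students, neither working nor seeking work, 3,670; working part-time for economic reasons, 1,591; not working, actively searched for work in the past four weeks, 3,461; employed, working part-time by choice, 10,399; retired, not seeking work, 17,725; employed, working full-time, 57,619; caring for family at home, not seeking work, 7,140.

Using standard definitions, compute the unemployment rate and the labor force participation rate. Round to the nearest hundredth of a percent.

Employed = 1,591 + 10,399 + 57,619 = 69,609 (anyone who worked, including part-time for economic reasons, counts as employed).
Unemployed = 3,461.
Labor force = 69,609 + 3,461 = 73,070.
Not in labor force = 2,077 + 3,670 + 17,725 + 7,140 = 30,612 (those not working and not actively searching are outside the labor force).
Civilian working-age population = 73,070 + 30,612 = 103,682.
Unemployment rate = 3,461 / 73,070 = 4.74%.
Labor force participation rate = 73,070 / 103,682 = 70.48%.

Unemployment rate ≈ 4.74%; labor force participation rate ≈ 70.48%.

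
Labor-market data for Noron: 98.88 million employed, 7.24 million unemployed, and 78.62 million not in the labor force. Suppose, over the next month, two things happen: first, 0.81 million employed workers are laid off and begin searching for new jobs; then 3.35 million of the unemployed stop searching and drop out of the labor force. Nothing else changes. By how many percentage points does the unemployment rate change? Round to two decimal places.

Initially, labor force = 98.88 + 7.24 = 106.12 million, so u = 7.24/106.12 = 6.82%.
After the first change, employed falls and unemployed rises by 0.81; labor force unchanged → E = 98.07, U = 8.05, labor force = 106.12 million.
After the second change, unemployed and labor force both fall by 3.35 → E = 98.07, U = 4.70, labor force = 102.77 million.
New unemployment rate = 4.70 / 102.77 = 4.57%.
Change = 4.57% − 6.82% = −2.25 percentage points.

The unemployment rate changes by −2.25 percentage points.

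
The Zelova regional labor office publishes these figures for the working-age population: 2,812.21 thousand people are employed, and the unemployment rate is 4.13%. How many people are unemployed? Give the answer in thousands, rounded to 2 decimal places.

Let U be the number unemployed. The labor force is E + U, and U/(E+U) = 0.0413.
So U = 0.0413 × 2,812.21 / (1 − 0.0413) = 116.1443 / 0.9587 ≈ 121.15 thousand.

About 121.15 thousand are unemployed.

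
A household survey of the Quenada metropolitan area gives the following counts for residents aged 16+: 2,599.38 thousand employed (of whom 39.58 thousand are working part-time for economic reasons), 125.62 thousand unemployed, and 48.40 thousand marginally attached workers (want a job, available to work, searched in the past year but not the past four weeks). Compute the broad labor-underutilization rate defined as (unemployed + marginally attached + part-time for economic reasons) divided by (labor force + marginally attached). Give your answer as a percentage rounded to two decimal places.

Labor force = 2,599.38 + 125.62 = 2,725.00 thousand.
Numerator = 125.62 + 48.40 + 39.58 = 213.60 thousand.
Denominator = 2,725.00 + 48.40 = 2,773.40 thousand.
Broad rate = 213.60 / 2,773.40 = 7.70%.

Broad underutilization rate ≈ 7.70%.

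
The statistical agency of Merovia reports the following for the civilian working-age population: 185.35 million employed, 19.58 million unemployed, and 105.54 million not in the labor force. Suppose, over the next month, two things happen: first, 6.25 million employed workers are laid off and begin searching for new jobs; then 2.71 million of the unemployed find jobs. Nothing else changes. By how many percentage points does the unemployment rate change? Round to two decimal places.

The unemployment rate changes by +1.73 percentage points.

Initially, labor force = 185.35 + 19.58 = 204.93 million, so u = 19.58/204.93 = 9.55%.
After the first change, employed falls and unemployed rises by 6.25; labor force unchanged → E = 179.10, U = 25.83, labor force = 204.93 million.
After the second change, unemployed falls and employed rises by 2.71; labor force unchanged → E = 181.81, U = 23.12, labor force = 204.93 million.
New unemployment rate = 23.12 / 204.93 = 11.28%.
Change = 11.28% − 9.55% = +1.73 percentage points.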